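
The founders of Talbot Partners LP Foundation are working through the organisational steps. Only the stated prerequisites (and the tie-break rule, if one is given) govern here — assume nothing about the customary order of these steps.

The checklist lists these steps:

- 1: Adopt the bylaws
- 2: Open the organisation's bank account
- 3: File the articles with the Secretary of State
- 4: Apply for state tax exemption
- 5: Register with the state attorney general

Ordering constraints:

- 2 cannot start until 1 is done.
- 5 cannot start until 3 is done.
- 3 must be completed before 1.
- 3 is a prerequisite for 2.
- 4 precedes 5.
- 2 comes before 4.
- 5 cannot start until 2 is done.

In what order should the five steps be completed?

3 1 2 4 5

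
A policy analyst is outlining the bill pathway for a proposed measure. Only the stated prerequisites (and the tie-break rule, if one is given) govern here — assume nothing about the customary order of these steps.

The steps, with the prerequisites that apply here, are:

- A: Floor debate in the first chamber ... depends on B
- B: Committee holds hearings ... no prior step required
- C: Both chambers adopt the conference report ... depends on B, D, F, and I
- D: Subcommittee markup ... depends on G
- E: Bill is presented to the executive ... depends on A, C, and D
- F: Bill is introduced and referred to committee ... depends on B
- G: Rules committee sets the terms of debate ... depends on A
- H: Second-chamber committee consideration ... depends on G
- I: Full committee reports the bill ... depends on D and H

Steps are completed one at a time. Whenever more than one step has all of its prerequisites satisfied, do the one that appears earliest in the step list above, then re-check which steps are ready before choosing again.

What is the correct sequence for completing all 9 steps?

B is the only step with nothing outstanding, so it goes first.
A and F are both available; A is listed earlier → A.
G now also ready, so the ready set is {F, G}; F is listed earlier → F.
G is the only step now ready → G.
D and H are both available; D is listed earlier → D.
H is the only step now ready → H.
That leaves I as the only ready step → I.
C needed B, D, F and I, now all done → C.
Next only E has its prerequisites met → E.

B, A, F, G, D, H, I, C, E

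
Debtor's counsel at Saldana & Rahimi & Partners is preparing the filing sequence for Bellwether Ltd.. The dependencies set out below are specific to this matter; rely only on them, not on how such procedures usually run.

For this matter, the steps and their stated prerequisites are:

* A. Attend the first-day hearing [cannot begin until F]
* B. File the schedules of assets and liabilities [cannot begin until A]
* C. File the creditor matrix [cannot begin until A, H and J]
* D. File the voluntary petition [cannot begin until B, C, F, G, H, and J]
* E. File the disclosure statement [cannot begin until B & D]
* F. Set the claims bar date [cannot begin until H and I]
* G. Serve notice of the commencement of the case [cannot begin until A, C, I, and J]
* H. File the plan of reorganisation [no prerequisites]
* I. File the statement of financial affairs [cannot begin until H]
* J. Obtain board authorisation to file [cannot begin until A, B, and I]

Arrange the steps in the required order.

H is the only step with nothing outstanding, so it goes first.
I needed H, now all done → I.
That leaves F as the only ready step → F.
A needed F, now all done → A.
Next only B has its prerequisites met → B.
J is the only step now ready → J.
Next only C has its prerequisites met → C.
G needed A, C, I and J, now all done → G.
That leaves D as the only ready step → D.
That leaves E as the only ready step → E.

H, I, F, A, B, J, C, G, D, E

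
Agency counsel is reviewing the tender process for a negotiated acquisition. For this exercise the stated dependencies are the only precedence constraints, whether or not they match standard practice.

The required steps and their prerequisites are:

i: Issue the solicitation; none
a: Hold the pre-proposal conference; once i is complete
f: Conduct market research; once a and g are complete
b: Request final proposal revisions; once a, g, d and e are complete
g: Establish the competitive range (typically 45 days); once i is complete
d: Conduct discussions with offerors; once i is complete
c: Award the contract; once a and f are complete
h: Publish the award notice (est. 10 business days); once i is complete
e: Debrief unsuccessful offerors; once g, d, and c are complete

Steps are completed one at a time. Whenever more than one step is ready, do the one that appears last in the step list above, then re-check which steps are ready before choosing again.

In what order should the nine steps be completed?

i has no prerequisites → i first.
Ready: h, d, g and a. h is listed later → h.
Ready: d, g and a. d is listed later → d.
Now g and a have their prerequisites met. g is listed later, so g next.
That leaves a as the only ready step → a.
f needed g and a, now all done → f.
c is the only step now ready → c.
That leaves e as the only ready step → e.
b needed e, d, g and a, now all done → b.

i, h, d, g, a, f, c, e, b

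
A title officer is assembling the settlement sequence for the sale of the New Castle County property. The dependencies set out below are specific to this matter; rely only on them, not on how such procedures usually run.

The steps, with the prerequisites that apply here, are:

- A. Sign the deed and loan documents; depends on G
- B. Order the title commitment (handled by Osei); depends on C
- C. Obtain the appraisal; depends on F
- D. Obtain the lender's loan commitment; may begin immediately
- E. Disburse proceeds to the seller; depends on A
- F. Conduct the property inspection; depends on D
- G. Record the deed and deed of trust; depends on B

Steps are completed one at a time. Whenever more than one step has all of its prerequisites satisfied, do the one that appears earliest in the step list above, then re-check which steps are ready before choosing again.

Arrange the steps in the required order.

D F C B G A E

D has no prerequisites → D first.
F needed D, now all done → F.
C is the only step now ready → C.
B needed C, now all done → B.
That leaves G as the only ready step → G.
A is the only step now ready → A.
That leaves E as the only ready step → E.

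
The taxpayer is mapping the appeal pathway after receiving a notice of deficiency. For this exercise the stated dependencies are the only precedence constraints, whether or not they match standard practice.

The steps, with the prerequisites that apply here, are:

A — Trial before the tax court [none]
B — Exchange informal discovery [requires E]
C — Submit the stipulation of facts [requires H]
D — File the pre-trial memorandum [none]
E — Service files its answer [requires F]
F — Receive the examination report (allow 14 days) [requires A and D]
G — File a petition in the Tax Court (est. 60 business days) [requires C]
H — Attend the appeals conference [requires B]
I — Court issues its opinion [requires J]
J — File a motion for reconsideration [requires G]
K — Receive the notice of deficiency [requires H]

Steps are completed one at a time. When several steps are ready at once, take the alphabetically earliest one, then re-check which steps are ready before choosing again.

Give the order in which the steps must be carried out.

A and D have no prerequisites; A has the earlier label, so A is first.
D is the only step now ready → D.
F needed A and D, now all done → F.
E needed F, now all done → E.
That leaves B as the only ready step → B.
H needed B, now all done → H.
Now C and K have their prerequisites met. C has the earlier label, so C next.
Now G and K have their prerequisites met. G has the earlier label, so G next.
Now J and K have their prerequisites met. J has the earlier label, so J next.
I and K are both available; I has the earlier label → I.
Next only K has its prerequisites met → K.

A, D, F, E, B, H, C, G, J, I, K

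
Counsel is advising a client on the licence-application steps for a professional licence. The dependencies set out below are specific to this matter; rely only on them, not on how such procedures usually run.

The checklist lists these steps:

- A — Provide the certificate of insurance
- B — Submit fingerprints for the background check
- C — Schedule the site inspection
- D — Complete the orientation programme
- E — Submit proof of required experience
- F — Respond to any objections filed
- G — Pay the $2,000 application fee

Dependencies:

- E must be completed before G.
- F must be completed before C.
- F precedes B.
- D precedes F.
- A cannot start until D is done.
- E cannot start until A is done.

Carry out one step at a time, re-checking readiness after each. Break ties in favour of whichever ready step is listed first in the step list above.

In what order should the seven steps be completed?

D A E F B C G

Only D has no prerequisites, so it is first.
A and F are both available; A is listed earlier → A.
E and F are both available; E is listed earlier → E.
G now also ready, so the ready set is {F, G}; F is listed earlier → F.
B and C now also ready, so the ready set is {B, C, G}; B is listed earlier → B.
C and G are both available; C is listed earlier → C.
G needed E, now all done → G.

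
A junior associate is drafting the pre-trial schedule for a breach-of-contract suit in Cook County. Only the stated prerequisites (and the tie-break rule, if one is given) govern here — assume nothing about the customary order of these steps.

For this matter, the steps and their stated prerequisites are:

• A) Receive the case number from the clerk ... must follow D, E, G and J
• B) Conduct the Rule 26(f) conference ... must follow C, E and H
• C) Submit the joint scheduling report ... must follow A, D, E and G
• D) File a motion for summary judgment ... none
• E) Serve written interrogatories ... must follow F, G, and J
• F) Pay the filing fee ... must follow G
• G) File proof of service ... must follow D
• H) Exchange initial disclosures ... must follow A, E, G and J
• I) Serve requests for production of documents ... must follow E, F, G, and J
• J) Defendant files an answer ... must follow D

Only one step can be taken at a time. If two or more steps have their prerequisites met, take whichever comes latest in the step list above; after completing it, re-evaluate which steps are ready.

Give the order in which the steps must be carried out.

D → J → G → F → E → I → A → H → C → B

Only D has no prerequisites, so it is first.
J and G are both available; J is listed later → J.
G needed D, now all done → G.
F needed G, now all done → F.
E needed J, G and F, now all done → E.
I and A are both available; I is listed later → I.
That leaves A as the only ready step → A.
H and C are both available; H is listed later → H.
That leaves C as the only ready step → C.
B needed H, E and C, now all done → B.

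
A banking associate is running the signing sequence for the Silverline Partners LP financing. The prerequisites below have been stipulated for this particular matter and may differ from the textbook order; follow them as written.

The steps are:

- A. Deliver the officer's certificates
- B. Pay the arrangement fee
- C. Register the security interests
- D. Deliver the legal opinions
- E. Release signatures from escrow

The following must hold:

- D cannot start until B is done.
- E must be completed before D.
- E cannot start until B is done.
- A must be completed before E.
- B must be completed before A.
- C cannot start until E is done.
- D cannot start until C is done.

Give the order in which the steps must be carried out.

B, A, E, C, D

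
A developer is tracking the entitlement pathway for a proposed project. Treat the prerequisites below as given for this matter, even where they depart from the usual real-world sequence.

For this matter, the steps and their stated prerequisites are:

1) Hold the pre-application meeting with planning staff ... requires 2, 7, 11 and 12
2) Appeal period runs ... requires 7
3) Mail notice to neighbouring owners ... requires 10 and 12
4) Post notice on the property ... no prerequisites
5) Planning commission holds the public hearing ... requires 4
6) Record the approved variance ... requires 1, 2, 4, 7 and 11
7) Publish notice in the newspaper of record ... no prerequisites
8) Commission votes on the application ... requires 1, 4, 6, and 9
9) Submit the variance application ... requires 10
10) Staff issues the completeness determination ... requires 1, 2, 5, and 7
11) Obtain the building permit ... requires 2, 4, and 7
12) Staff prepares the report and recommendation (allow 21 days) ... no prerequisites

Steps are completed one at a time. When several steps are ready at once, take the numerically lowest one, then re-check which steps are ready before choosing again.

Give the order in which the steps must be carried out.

4 5 7 2 11 12 1 6 10 3 9 8

Nothing is required for 4, 7 and 12. 4 has the earlier label → 4 first.
5 now also ready, so the ready set is {5, 7, 12}; 5 has the earlier label → 5.
Now 7 and 12 have their prerequisites met. 7 has the earlier label, so 7 next.
2 now also ready, so the ready set is {2, 12}; 2 has the earlier label → 2.
11 now also ready, so the ready set is {11, 12}; 11 has the earlier label → 11.
That leaves 12 as the only ready step → 12.
1 needed 2, 7, 11 and 12, now all done → 1.
Now 6 and 10 have their prerequisites met. 6 has the earlier label, so 6 next.
Next only 10 has its prerequisites met → 10.
Ready: 3 and 9. 3 has the earlier label → 3.
That leaves 9 as the only ready step → 9.
8 needed 1, 4, 6 and 9, now all done → 8.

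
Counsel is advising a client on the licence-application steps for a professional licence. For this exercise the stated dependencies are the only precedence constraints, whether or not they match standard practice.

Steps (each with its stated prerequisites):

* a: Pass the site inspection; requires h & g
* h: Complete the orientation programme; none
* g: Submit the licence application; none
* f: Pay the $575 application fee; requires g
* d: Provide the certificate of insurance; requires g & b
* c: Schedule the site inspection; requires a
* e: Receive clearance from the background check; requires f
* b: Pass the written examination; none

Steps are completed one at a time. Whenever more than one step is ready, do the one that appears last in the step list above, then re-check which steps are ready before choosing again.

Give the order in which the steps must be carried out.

b g d f e h a c

Nothing is required for b, g and h. b is listed later → b first.
g and h are both available; g is listed later → g.
Now d, f and h have their prerequisites met. d is listed later, so d next.
f and h are both available; f is listed later → f.
e now also ready, so the ready set is {e, h}; e is listed later → e.
That leaves h as the only ready step → h.
a is the only step now ready → a.
Next only c has its prerequisites met → c.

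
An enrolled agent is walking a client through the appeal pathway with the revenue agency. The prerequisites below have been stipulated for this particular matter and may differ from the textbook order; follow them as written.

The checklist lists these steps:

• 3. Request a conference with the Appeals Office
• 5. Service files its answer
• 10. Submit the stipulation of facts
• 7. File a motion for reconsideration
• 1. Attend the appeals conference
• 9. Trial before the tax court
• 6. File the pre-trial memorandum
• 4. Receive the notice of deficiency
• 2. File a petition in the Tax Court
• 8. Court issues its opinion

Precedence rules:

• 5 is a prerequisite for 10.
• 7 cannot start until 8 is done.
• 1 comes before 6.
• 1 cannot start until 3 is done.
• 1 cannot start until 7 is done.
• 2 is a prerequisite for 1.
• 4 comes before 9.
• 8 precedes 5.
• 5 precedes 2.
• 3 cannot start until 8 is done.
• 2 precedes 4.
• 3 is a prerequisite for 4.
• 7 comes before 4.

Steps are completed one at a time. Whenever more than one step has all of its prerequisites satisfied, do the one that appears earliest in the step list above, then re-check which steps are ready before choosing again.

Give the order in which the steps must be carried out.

8, 3, 5, 10, 7, 2, 1, 6, 4, 9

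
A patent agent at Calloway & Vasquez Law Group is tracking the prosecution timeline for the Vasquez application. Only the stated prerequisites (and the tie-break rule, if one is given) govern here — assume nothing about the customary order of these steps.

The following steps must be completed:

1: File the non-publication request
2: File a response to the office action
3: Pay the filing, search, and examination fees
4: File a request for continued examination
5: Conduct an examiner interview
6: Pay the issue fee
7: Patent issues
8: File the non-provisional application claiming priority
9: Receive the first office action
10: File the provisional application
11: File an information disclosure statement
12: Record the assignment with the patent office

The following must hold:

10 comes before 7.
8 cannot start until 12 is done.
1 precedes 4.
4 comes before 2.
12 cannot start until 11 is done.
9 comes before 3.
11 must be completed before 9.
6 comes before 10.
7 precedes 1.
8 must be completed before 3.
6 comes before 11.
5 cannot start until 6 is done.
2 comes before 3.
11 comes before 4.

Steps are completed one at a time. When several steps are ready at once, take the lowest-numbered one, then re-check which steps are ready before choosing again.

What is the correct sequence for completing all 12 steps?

6 has no prerequisites → 6 first.
Now 5, 10 and 11 have their prerequisites met. 5 has the earlier label, so 5 next.
10 and 11 are both available; 10 has the earlier label → 10.
7 now also ready, so the ready set is {7, 11}; 7 has the earlier label → 7.
1 now also ready, so the ready set is {1, 11}; 1 has the earlier label → 1.
Next only 11 has its prerequisites met → 11.
Now 4, 9 and 12 have their prerequisites met. 4 has the earlier label, so 4 next.
2 now also ready, so the ready set is {2, 9, 12}; 2 has the earlier label → 2.
Ready: 9 and 12. 9 has the earlier label → 9.
12 is the only step now ready → 12.
8 is the only step now ready → 8.
3 needed 2, 8 and 9, now all done → 3.

6 5 10 7 1 11 4 2 9 12 8 3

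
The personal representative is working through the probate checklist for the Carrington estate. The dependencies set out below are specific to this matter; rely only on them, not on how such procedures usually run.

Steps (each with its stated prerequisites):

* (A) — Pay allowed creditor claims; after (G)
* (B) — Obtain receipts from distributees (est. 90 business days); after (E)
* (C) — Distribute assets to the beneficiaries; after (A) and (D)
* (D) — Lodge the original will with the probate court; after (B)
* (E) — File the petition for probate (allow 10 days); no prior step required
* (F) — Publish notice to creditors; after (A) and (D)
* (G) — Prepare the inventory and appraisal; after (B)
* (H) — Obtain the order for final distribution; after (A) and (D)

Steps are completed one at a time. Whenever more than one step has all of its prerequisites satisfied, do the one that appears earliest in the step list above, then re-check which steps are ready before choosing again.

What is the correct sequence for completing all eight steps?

Only (E) has no prerequisites, so it is first.
That leaves (B) as the only ready step → (B).
Ready: (D) and (G). (D) is listed earlier → (D).
(G) needed (B), now all done → (G).
(A) needed (G), now all done → (A).
Ready: (C), (F) and (H). (C) is listed earlier → (C).
Now (F) and (H) have their prerequisites met. (F) is listed earlier, so (F) next.
(H) needed (A) and (D), now all done → (H).

(E), (B), (D), (G), (A), (C), (F), (H)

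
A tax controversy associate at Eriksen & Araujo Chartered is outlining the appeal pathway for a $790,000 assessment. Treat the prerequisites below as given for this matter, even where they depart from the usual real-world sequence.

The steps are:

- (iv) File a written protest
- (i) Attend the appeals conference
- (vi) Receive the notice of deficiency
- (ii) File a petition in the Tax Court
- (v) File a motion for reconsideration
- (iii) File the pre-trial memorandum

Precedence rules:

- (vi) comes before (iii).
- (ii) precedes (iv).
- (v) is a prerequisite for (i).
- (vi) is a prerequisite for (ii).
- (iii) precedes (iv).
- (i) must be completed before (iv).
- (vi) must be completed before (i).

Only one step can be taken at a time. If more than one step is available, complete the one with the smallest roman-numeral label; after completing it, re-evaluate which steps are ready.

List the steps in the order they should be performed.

(v) (vi) (i) (ii) (iii) (iv)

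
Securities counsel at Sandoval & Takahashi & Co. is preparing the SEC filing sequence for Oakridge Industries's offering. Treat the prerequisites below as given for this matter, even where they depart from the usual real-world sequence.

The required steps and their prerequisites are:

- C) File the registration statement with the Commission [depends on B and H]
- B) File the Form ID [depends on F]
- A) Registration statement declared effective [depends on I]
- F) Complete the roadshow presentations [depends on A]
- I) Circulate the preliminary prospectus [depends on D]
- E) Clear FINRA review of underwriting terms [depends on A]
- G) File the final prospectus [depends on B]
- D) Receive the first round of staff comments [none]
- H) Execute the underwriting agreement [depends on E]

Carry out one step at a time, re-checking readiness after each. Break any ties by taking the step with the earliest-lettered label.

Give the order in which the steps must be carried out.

D → I → A → E → F → B → G → H → C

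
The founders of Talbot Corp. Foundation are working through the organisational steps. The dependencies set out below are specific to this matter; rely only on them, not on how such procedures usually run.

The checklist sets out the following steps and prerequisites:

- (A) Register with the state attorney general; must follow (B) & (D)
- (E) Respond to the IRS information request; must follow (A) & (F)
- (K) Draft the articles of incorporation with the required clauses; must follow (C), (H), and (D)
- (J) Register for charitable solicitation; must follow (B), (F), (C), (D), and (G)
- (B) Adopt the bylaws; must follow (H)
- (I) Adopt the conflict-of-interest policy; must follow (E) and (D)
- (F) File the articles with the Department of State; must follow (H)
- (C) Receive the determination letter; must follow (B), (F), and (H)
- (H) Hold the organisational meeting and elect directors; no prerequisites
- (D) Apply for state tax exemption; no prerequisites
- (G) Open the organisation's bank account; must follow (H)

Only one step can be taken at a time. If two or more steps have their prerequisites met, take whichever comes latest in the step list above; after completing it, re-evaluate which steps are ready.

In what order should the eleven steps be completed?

(D), (H), (G), (F), (B), (C), (J), (K), (A), (E), (I)

Nothing is required for (D) and (H). (D) is listed later → (D) first.
(H) is the only step now ready → (H).
Now (G), (F) and (B) have their prerequisites met. (G) is listed later, so (G) next.
Ready: (F) and (B). (F) is listed later → (F).
Next only (B) has its prerequisites met → (B).
Ready: (C) and (A). (C) is listed later → (C).
Now (J), (K) and (A) have their prerequisites met. (J) is listed later, so (J) next.
(K) and (A) are both available; (K) is listed later → (K).
(A) needed (D) and (B), now all done → (A).
(E) needed (F) and (A), now all done → (E).
(I) is the only step now ready → (I).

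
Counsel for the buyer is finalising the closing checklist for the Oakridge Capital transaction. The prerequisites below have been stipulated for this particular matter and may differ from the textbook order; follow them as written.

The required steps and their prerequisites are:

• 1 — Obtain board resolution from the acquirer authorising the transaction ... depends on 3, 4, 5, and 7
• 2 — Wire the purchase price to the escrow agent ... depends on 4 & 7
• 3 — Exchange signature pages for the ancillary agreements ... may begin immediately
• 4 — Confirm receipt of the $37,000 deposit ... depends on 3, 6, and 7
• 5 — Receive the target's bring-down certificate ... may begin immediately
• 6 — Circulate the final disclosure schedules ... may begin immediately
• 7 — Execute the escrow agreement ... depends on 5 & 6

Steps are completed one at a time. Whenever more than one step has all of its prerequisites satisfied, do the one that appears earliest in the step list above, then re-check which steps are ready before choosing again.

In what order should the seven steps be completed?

3 → 5 → 6 → 7 → 4 → 1 → 2

3, 5 and 6 have no prerequisites; 3 is listed earlier, so 3 is first.
Now 5 and 6 have their prerequisites met. 5 is listed earlier, so 5 next.
6 is the only step now ready → 6.
Next only 7 has its prerequisites met → 7.
4 needed 3, 6 and 7, now all done → 4.
Now 1 and 2 have their prerequisites met. 1 is listed earlier, so 1 next.
2 needed 4 and 7, now all done → 2.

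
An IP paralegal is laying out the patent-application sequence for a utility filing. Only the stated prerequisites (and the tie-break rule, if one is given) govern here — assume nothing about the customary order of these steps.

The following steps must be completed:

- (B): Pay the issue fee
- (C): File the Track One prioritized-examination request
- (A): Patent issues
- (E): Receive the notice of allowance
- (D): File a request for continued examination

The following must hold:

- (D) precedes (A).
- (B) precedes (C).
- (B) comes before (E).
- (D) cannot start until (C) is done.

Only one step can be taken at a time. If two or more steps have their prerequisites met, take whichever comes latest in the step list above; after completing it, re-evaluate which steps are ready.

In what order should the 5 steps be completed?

(B) is the only step with nothing outstanding, so it goes first.
(E) and (C) are both available; (E) is listed later → (E).
(C) is the only step now ready → (C).
That leaves (D) as the only ready step → (D).
(A) is the only step now ready → (A).

(B), (E), (C), (D), (A)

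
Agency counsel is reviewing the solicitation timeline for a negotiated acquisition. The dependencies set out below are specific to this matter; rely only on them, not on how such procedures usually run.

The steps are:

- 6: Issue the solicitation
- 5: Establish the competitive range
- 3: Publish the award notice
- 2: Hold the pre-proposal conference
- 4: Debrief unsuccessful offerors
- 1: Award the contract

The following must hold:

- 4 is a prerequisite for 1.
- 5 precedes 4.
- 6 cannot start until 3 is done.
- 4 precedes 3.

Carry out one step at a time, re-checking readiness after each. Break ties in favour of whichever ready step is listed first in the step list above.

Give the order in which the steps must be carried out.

5 and 2 have no prerequisites; 5 is listed earlier, so 5 is first.
2 and 4 are both available; 2 is listed earlier → 2.
4 needed 5, now all done → 4.
3 and 1 are both available; 3 is listed earlier → 3.
6 now also ready, so the ready set is {6, 1}; 6 is listed earlier → 6.
That leaves 1 as the only ready step → 1.

5, 2, 4, 3, 6, 1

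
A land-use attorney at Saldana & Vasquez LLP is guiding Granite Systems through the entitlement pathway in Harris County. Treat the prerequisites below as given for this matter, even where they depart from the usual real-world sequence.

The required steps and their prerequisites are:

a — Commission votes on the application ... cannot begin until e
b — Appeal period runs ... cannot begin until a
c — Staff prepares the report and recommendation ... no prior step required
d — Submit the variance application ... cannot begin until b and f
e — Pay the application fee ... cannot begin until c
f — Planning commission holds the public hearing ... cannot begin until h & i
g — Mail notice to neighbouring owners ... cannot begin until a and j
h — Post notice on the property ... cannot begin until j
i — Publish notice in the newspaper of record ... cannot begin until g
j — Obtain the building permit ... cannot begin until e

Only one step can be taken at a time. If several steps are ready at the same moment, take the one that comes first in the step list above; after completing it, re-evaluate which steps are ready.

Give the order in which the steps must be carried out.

c, e, a, b, j, g, h, i, f, d

Only c has no prerequisites, so it is first.
That leaves e as the only ready step → e.
a and j are both available; a is listed earlier → a.
b now also ready, so the ready set is {b, j}; b is listed earlier → b.
j is the only step now ready → j.
Ready: g and h. g is listed earlier → g.
i now also ready, so the ready set is {h, i}; h is listed earlier → h.
i needed g, now all done → i.
That leaves f as the only ready step → f.
That leaves d as the only ready step → d.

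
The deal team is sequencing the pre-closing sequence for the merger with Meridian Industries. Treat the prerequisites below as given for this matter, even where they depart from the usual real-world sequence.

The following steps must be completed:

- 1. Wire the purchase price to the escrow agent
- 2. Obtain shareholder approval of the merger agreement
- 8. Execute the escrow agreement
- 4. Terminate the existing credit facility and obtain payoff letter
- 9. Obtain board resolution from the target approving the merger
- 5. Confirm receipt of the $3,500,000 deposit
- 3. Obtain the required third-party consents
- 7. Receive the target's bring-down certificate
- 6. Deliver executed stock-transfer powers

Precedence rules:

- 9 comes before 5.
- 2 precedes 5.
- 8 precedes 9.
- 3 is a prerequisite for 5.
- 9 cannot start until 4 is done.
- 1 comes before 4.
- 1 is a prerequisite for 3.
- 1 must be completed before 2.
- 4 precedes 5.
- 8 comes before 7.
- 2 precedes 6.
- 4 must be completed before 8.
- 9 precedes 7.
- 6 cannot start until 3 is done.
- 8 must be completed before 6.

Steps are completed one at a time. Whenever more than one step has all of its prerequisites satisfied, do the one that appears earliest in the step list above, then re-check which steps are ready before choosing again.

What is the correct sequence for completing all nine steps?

1, 2, 4, 8, 9, 3, 5, 7, 6

1 has no prerequisites → 1 first.
Ready: 2, 4 and 3. 2 is listed earlier → 2.
Ready: 4 and 3. 4 is listed earlier → 4.
Ready: 8 and 3. 8 is listed earlier → 8.
Ready: 9 and 3. 9 is listed earlier → 9.
Ready: 3 and 7. 3 is listed earlier → 3.
5 and 6 now also ready, so the ready set is {5, 7, 6}; 5 is listed earlier → 5.
Now 7 and 6 have their prerequisites met. 7 is listed earlier, so 7 next.
Next only 6 has its prerequisites met → 6.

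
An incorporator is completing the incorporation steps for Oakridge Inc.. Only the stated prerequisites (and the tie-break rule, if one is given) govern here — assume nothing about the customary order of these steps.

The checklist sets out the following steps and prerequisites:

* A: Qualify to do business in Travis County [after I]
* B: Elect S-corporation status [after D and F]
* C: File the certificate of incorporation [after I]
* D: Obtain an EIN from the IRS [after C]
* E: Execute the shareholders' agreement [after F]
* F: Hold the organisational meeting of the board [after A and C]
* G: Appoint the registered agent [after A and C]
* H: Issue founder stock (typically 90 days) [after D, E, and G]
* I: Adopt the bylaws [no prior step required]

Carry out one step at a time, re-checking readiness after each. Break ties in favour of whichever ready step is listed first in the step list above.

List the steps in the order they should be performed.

I A C D F B E G H

I is the only step with nothing outstanding, so it goes first.
Ready: A and C. A is listed earlier → A.
C is the only step now ready → C.
Now D, F and G have their prerequisites met. D is listed earlier, so D next.
F and G are both available; F is listed earlier → F.
Now B, E and G have their prerequisites met. B is listed earlier, so B next.
Ready: E and G. E is listed earlier → E.
That leaves G as the only ready step → G.
H is the only step now ready → H.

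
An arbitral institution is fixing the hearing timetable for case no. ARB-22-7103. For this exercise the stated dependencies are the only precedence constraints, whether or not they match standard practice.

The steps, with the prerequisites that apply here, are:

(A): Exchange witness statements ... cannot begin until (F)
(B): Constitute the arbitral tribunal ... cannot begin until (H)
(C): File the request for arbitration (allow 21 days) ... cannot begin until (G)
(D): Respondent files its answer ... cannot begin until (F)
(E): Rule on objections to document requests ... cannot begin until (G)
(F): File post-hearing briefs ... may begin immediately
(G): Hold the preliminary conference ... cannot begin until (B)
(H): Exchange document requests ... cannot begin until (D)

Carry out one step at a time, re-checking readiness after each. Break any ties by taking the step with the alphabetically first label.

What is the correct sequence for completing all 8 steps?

(F), (A), (D), (H), (B), (G), (C), (E)

Only (F) has no prerequisites, so it is first.
(A) and (D) are both available; (A) has the earlier label → (A).
Next only (D) has its prerequisites met → (D).
(H) needed (D), now all done → (H).
Next only (B) has its prerequisites met → (B).
(G) needed (B), now all done → (G).
Ready: (C) and (E). (C) has the earlier label → (C).
Next only (E) has its prerequisites met → (E).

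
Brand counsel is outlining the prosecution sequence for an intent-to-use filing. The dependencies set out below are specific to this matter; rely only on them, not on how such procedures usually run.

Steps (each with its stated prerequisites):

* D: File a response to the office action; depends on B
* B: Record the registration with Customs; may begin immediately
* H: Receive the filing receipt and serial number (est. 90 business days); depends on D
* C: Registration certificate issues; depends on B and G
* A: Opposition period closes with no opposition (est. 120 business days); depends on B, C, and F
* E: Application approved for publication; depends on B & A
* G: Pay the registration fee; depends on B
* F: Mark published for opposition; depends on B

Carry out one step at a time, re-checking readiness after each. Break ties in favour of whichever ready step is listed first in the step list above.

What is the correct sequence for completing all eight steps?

B, D, H, G, C, F, A, E

B has no prerequisites → B first.
Now D, G and F have their prerequisites met. D is listed earlier, so D next.
H now also ready, so the ready set is {H, G, F}; H is listed earlier → H.
Now G and F have their prerequisites met. G is listed earlier, so G next.
Now C and F have their prerequisites met. C is listed earlier, so C next.
F is the only step now ready → F.
A needed B, C and F, now all done → A.
Next only E has its prerequisites met → E.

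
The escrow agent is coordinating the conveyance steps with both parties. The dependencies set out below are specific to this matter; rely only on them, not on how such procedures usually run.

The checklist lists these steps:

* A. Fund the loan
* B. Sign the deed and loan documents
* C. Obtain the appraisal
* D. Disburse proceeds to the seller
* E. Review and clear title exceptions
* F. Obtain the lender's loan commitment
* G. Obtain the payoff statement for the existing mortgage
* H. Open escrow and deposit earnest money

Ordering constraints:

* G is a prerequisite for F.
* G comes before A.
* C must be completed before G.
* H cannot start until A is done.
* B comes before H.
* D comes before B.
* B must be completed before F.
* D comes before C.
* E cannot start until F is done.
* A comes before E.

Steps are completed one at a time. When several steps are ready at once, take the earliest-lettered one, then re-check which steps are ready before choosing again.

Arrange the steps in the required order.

Only D has no prerequisites, so it is first.
Now B and C have their prerequisites met. B has the earlier label, so B next.
Next only C has its prerequisites met → C.
Next only G has its prerequisites met → G.
Now A and F have their prerequisites met. A has the earlier label, so A next.
H now also ready, so the ready set is {F, H}; F has the earlier label → F.
E now also ready, so the ready set is {E, H}; E has the earlier label → E.
H needed A and B, now all done → H.

D B C G A F E H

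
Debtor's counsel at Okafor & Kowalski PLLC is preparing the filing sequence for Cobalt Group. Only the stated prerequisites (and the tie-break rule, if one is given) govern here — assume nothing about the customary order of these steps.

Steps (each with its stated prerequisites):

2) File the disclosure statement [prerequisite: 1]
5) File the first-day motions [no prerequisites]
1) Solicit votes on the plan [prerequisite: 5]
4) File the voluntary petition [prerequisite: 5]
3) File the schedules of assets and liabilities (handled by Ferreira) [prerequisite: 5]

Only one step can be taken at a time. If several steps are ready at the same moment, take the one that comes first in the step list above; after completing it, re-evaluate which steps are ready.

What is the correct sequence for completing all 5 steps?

5, 1, 2, 4, 3

Only 5 has no prerequisites, so it is first.
Now 1, 4 and 3 have their prerequisites met. 1 is listed earlier, so 1 next.
2 now also ready, so the ready set is {2, 4, 3}; 2 is listed earlier → 2.
Now 4 and 3 have their prerequisites met. 4 is listed earlier, so 4 next.
Next only 3 has its prerequisites met → 3.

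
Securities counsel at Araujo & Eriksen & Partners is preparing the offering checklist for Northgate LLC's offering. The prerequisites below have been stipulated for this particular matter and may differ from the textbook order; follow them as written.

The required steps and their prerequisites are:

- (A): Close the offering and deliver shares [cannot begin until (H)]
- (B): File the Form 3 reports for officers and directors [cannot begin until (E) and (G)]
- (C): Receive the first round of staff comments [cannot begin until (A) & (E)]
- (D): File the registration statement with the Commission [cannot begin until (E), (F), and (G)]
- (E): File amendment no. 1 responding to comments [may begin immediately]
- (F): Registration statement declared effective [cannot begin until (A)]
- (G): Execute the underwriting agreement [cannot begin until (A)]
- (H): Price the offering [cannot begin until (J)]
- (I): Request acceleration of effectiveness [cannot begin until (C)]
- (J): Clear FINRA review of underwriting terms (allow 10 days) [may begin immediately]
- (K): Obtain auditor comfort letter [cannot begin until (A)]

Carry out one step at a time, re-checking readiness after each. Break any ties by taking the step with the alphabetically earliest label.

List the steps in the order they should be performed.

(E) and (J) have no prerequisites; (E) has the earlier label, so (E) is first.
Next only (J) has its prerequisites met → (J).
(H) needed (J), now all done → (H).
Next only (A) has its prerequisites met → (A).
Ready: (C), (F), (G) and (K). (C) has the earlier label → (C).
Ready: (F), (G), (I) and (K). (F) has the earlier label → (F).
Now (G), (I) and (K) have their prerequisites met. (G) has the earlier label, so (G) next.
(B), (D), (I) and (K) are all available; (B) has the earlier label → (B).
Ready: (D), (I) and (K). (D) has the earlier label → (D).
Ready: (I) and (K). (I) has the earlier label → (I).
That leaves (K) as the only ready step → (K).

(E), (J), (H), (A), (C), (F), (G), (B), (D), (I), (K)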